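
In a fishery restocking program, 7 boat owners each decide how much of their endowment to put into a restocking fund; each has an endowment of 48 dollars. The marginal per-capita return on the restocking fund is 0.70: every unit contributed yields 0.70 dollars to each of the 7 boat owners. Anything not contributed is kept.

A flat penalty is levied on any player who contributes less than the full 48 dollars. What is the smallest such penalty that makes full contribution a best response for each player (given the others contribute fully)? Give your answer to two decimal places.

14.40 dollars

Given the others contribute fully, the best deviation is to contribute 0 (any partial contribution still incurs the fine and gives up units whose private return 0.70 is below 1).
Deviating from 48 to 0 saves 48 dollars but forfeits the deviator's share of the drop in the restocking fund: 0.70 × 48 = 33.60.
So the deviation gain is 48 − 33.60 = 14.40, and the fine must be at least 14.40 dollars to wipe it out.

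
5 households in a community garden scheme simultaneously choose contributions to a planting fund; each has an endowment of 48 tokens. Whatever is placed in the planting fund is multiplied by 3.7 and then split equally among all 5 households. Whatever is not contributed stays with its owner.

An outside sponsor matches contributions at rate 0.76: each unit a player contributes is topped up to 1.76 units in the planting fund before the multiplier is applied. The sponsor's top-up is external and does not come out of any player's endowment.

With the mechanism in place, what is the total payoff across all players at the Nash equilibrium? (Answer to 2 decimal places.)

1562.88 tokens

The effective private return per unit is now 3.7 × 1.76 / 5 = 1.3024 > 1, so every player's dominant strategy flips to full contribution.
So the Nash equilibrium is full contribution by all 5; the group earns 3.7 × 1.76 × 240 = 1562.88.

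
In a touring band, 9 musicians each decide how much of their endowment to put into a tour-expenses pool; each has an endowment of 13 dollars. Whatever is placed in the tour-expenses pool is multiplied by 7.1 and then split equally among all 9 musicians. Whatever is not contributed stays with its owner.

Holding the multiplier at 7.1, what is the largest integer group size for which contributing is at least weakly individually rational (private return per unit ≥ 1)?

7

Private return per unit is 7.1/(group size), which is ≥ 1 whenever the group size is ≤ 7.1.
The largest such integer is 7.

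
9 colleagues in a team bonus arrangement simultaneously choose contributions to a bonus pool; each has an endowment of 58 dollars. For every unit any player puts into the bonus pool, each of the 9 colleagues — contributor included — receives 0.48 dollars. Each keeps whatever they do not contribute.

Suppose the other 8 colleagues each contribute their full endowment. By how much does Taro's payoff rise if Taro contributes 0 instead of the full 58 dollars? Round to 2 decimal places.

Switching from a contribution of 58 to 0 lets Taro keep an extra 58 dollars, but lowers the bonus pool by 58, which costs Taro their own share of that drop: 0.48 × 58 = 27.84.
Net gain = 58 − 27.84 = 30.16. The private return per contributed unit (0.48) is below 1, so free-riding is indeed the best response regardless of what the others do.

30.16 dollars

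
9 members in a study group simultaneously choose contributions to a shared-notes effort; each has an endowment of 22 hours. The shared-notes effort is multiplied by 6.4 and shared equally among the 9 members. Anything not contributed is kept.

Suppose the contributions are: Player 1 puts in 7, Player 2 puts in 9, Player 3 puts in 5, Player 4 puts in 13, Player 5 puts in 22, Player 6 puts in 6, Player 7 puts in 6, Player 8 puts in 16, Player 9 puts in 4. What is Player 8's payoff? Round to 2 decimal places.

68.58 hours

Total contributed: 7 + 9 + 5 + 13 + 22 + 6 + 6 + 16 + 4 = 88.
Each receives 6.4 × 88 / 9 = 62.58 from the shared-notes effort.
Player 8 keeps 22 − 16 = 6, so Player 8's payoff is 6 + 62.58 = 68.58.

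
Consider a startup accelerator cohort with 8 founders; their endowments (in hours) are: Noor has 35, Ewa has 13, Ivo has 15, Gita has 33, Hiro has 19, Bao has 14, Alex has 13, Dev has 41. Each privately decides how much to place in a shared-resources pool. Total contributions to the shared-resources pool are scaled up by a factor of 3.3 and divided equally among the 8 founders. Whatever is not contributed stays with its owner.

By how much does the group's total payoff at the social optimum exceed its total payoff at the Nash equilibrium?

The private return per contributed unit is 3.3/8 = 0.4125 < 1 for every player regardless of endowment, so the Nash equilibrium is zero contribution and the group total is Σ E_j = 35 + 13 + 15 + 33 + 19 + 14 + 13 + 41 = 183.
Each contributed unit returns 3.300 to the group, so the social optimum is full contribution by everyone: group total = 3.300 × 183 = 603.90.
Efficiency loss = (3.300 − 1) × 183 = 420.90.

420.90 hours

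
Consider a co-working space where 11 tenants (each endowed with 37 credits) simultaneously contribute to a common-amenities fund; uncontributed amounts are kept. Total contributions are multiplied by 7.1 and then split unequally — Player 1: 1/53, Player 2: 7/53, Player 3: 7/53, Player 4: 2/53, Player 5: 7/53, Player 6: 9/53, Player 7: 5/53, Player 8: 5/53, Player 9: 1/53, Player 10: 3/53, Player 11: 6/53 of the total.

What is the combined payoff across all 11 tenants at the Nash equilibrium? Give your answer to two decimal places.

632.70 credits

For player j, contributing a unit is worthwhile iff 7.1 × (j's share) ≥ 1, i.e. iff j's share is at least 0.1408.
Only Player 6 (9/53) clears that bar, contributing 37; the remaining 10 contribute 0. Total contributed: 37.
The common-amenities fund pays out 7.1 × 37 = 262.70 in total (split across the unequal shares, but the aggregate is all that matters for the group sum).
The 10 free-riders keep 37 each, adding 370. Group total = 370 + 262.70 = 632.70.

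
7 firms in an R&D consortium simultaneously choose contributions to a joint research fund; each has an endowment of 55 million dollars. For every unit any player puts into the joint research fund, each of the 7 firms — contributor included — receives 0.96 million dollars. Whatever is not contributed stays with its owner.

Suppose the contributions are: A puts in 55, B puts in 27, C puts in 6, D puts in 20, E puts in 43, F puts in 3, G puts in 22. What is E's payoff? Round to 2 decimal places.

Total contributed: 55 + 27 + 6 + 20 + 43 + 3 + 22 = 176.
Each receives 0.96 × 176 = 168.96 from the joint research fund.
E keeps 55 − 43 = 12, so E's payoff is 12 + 168.96 = 180.96.

180.96 million dollars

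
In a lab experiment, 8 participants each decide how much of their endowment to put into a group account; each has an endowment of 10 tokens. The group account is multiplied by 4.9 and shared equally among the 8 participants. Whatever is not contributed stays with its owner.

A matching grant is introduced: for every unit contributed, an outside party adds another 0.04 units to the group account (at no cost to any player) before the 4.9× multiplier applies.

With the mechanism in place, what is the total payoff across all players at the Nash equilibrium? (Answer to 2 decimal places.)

Even with the mechanism, each unit contributed returns only 4.9 × 1.04 / 8 = 0.6370 per unit of net cost, so contributing nothing is still dominant.
Everyone keeps their endowment and the group total is 8 × 10 = 80.

80.00 tokens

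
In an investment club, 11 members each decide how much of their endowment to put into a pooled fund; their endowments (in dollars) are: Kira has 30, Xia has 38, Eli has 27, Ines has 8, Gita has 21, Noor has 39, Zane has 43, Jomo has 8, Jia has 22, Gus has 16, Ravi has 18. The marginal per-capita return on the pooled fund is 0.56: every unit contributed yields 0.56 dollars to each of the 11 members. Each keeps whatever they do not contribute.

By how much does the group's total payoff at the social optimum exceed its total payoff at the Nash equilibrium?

1393.20 dollars

The private return per contributed unit is 0.56 < 1 for everyone, so the Nash equilibrium is zero contribution and the group total is Σ E_j = 30 + 38 + 27 + 8 + 21 + 39 + 43 + 8 + 22 + 16 + 18 = 270.
Each contributed unit returns 6.160 to the group, so the social optimum is full contribution by everyone: group total = 6.160 × 270 = 1663.20.
Efficiency loss = (6.160 − 1) × 270 = 1393.20.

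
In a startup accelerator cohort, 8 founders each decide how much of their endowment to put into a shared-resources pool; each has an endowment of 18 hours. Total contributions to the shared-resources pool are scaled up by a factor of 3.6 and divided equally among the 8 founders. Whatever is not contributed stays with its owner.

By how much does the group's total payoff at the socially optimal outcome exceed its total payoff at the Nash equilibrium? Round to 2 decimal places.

374.40 hours

Each contributed unit returns 3.6/8 = 0.4500 to its contributor — below 1 — so contributing 0 is dominant for every player. At the Nash equilibrium everyone keeps their 18, and the group total is 8 × 18 = 144.
Each contributed unit returns 3.600 to the group as a whole (0.4500 to each of 8 players), which exceeds 1, so the social optimum is full contribution: group total = 3.600 × 144 = 518.40.
Efficiency loss = 518.40 − 144 = 374.40.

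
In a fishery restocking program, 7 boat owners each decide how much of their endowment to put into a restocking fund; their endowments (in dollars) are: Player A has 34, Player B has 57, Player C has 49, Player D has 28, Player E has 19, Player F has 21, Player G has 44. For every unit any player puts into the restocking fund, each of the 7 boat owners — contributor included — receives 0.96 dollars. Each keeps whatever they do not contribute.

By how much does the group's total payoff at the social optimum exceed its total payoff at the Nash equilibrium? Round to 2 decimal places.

1441.44 dollars

The private return per contributed unit is 0.96 < 1 for everyone, so the Nash equilibrium is zero contribution and the group total is Σ E_j = 34 + 57 + 49 + 28 + 19 + 21 + 44 = 252.
Each contributed unit returns 6.720 to the group, so the social optimum is full contribution by everyone: group total = 6.720 × 252 = 1693.44.
Efficiency loss = (6.720 − 1) × 252 = 1441.44.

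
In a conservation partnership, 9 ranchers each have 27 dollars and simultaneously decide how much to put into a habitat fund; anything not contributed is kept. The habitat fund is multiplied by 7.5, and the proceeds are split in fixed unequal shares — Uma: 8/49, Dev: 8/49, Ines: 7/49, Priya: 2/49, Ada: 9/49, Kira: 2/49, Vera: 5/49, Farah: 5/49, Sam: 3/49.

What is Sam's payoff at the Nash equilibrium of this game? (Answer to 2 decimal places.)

76.59 dollars

Each unit j contributes comes back to j as 7.5 × (j's share), so j prefers to contribute only if that share exceeds 1/7.5 = 0.1333; otherwise keeping the unit dominates.
Uma, Dev, Ines and Ada clear that bar, contributing 27 each; the remaining 5 contribute 0. Total contributed: 108.
Sam keeps 27 and receives 7.5 × 108 × 3/49 = 49.59 from the habitat fund, for a payoff of 76.59.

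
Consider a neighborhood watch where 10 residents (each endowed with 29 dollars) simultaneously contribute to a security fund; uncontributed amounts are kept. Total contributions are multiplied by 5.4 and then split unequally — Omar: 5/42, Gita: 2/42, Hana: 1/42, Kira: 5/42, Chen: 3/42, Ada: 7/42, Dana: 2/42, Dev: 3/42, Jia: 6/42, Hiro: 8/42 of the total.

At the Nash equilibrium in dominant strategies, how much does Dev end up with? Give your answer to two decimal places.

40.19 dollars

Player j's private return per contributed unit is 5.4 × (j's share). Contributing is weakly dominant for j when that share is at least 1/5.4 = 0.1852, and contributing 0 is dominant otherwise.
Only Hiro (8/42) clears that bar, contributing 29; the remaining 9 contribute 0. Total contributed: 29.
Dev keeps 29 and receives 5.4 × 29 × 3/42 = 11.19 from the security fund, for a payoff of 40.19.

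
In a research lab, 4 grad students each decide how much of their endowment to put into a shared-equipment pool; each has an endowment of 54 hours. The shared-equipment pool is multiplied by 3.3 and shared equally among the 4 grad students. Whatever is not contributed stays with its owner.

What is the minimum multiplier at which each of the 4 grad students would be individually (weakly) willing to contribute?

4

A contributed unit returns (multiplier)/4 to its contributor.
This reaches 1 exactly when the multiplier is 4.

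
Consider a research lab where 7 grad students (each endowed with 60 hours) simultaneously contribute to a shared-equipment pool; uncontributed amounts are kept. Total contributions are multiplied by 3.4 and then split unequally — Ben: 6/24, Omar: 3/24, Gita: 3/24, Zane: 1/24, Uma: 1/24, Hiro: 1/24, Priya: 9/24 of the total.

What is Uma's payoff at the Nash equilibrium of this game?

Player j's private return per contributed unit is 3.4 × (j's share). Contributing is weakly dominant for j when that share is at least 1/3.4 = 0.2941, and contributing 0 is dominant otherwise.
Only Priya (9/24) clears that bar, contributing 60; the remaining 6 contribute 0. Total contributed: 60.
Uma keeps 60 and receives 3.4 × 60 × 1/24 = 8.50 from the shared-equipment pool, for a payoff of 68.50.

68.50 hours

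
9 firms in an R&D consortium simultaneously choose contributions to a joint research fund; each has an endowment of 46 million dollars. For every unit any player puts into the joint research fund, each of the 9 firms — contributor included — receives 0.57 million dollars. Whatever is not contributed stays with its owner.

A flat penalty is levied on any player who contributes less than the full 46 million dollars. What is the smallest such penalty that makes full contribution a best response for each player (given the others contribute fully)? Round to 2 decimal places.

19.78 million dollars

Given the others contribute fully, the best deviation is to contribute 0 (any partial contribution still incurs the fine and gives up units whose private return 0.57 is below 1).
Deviating from 46 to 0 saves 46 million dollars but forfeits the deviator's share of the drop in the joint research fund: 0.57 × 46 = 26.22.
So the deviation gain is 46 − 26.22 = 19.78, and the fine must be at least 19.78 million dollars to wipe it out.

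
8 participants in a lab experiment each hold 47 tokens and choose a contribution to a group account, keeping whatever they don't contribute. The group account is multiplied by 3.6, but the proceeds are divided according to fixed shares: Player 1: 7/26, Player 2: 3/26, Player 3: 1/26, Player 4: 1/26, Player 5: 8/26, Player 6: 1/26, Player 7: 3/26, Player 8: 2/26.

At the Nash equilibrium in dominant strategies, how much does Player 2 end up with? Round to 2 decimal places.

Player j's private return per contributed unit is 3.6 × (j's share). Contributing is weakly dominant for j when that share is at least 1/3.6 = 0.2778, and contributing 0 is dominant otherwise.
Only Player 5 (8/26) clears that bar, contributing 47; the remaining 7 contribute 0. Total contributed: 47.
Player 2 keeps 47 and receives 3.6 × 47 × 3/26 = 19.52 from the group account, for a payoff of 66.52.

66.52 tokens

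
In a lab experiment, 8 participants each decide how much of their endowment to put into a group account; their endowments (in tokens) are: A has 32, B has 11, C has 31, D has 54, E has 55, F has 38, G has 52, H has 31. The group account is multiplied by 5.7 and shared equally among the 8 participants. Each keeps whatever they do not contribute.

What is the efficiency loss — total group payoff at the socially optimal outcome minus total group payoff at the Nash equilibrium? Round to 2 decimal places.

1428.80 tokens

The private return per contributed unit is 5.7/8 = 0.7125 < 1 for every player regardless of endowment, so the Nash equilibrium is zero contribution and the group total is Σ E_j = 32 + 11 + 31 + 54 + 55 + 38 + 52 + 31 = 304.
Each contributed unit returns 5.700 to the group, so the social optimum is full contribution by everyone: group total = 5.700 × 304 = 1732.80.
Efficiency loss = (5.700 − 1) × 304 = 1428.80.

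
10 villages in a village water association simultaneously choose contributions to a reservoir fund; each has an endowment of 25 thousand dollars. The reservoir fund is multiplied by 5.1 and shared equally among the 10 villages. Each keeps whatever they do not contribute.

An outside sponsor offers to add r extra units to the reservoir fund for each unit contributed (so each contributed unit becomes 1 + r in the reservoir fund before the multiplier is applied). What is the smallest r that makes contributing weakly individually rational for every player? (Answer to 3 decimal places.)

0.961

With matching at rate r, one contributed unit becomes (1 + r) in the reservoir fund and returns 5.1 × (1 + r) / 10 to the contributor.
Setting this equal to 1: 1 + r = 10/5.1 = 1.9608.
So the minimum matching rate is r = 1.9608 − 1 = 0.961.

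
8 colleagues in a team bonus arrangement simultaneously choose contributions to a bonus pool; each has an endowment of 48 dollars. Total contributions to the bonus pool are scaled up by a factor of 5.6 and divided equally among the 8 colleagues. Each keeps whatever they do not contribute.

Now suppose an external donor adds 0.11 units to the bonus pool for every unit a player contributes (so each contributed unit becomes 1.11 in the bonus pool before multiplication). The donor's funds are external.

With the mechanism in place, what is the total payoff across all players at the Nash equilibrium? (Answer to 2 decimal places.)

Even with the mechanism, each unit contributed returns only 5.6 × 1.11 / 8 = 0.7770 per unit of net cost, so contributing nothing is still dominant.
Everyone keeps their endowment and the group total is 8 × 48 = 384.

384.00 dollars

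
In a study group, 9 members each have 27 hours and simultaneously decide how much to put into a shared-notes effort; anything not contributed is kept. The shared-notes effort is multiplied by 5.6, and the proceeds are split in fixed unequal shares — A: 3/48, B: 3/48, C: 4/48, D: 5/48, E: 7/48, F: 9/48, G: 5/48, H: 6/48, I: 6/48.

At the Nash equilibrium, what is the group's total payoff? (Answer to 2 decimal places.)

367.20 hours

Each unit j contributes comes back to j as 5.6 × (j's share), so j prefers to contribute only if that share exceeds 1/5.6 = 0.1786; otherwise keeping the unit dominates.
The only share above 0.1786 is F's 9/48, contributing 27; the remaining 8 contribute 0. Total contributed: 27.
The shared-notes effort pays out 5.6 × 27 = 151.20 in total (split across the unequal shares, but the aggregate is all that matters for the group sum).
The 8 free-riders keep 27 each, adding 216. Group total = 216 + 151.20 = 367.20.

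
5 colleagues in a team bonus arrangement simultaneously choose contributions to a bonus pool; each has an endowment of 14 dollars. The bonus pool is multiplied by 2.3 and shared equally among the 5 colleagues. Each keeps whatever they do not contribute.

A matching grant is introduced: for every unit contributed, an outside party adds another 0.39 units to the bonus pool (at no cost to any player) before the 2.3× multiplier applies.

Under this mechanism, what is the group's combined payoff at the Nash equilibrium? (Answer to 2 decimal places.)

Even with the mechanism, each unit contributed returns only 2.3 × 1.39 / 5 = 0.6394 per unit of net cost, so contributing nothing is still dominant.
Everyone keeps their endowment and the group total is 5 × 14 = 70.

70.00 dollars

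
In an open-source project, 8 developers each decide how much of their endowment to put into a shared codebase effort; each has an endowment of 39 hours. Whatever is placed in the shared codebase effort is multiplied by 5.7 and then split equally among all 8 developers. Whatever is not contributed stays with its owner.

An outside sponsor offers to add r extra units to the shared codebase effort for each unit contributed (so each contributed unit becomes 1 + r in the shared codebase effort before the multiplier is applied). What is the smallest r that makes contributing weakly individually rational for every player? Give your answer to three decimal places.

With matching at rate r, one contributed unit becomes (1 + r) in the shared codebase effort and returns 5.7 × (1 + r) / 8 to the contributor.
Setting this equal to 1: 1 + r = 8/5.7 = 1.4035.
So the minimum matching rate is r = 1.4035 − 1 = 0.404.

0.404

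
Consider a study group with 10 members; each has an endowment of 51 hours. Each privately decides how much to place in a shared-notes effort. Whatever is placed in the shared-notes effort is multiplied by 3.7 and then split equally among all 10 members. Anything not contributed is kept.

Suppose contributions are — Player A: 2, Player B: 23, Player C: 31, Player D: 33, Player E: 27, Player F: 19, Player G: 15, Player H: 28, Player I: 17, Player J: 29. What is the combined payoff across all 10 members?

Total contributed: 2 + 23 + 31 + 33 + 27 + 19 + 15 + 28 + 17 + 29 = 224; total kept: 10 × 51 − 224 = 286.
The shared-notes effort pays out 3.7 × 224 = 828.80 in aggregate.
Group total = 286 + 828.80 = 1114.80.

1114.80 hours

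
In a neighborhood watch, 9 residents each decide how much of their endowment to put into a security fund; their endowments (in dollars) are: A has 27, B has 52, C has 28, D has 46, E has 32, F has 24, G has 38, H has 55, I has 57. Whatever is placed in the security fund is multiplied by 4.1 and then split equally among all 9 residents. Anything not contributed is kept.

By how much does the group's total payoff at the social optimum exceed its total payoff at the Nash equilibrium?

The private return per contributed unit is 4.1/9 = 0.4556 < 1 for every player regardless of endowment, so the Nash equilibrium is zero contribution and the group total is Σ E_j = 27 + 52 + 28 + 46 + 32 + 24 + 38 + 55 + 57 = 359.
Each contributed unit returns 4.100 to the group, so the social optimum is full contribution by everyone: group total = 4.100 × 359 = 1471.90.
Efficiency loss = (4.100 − 1) × 359 = 1112.90.

1112.90 dollars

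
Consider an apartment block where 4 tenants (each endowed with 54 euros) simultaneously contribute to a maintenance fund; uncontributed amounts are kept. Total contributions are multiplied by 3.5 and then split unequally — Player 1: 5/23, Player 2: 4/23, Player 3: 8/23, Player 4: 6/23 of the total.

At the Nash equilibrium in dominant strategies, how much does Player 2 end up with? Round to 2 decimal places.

For player j, contributing a unit is worthwhile iff 3.5 × (j's share) ≥ 1, i.e. iff j's share is at least 0.2857.
Player 3 alone (share 8/23) is above the threshold, contributing 54; the remaining 3 contribute 0. Total contributed: 54.
Player 2 keeps 54 and receives 3.5 × 54 × 4/23 = 32.87 from the maintenance fund, for a payoff of 86.87.

86.87 euros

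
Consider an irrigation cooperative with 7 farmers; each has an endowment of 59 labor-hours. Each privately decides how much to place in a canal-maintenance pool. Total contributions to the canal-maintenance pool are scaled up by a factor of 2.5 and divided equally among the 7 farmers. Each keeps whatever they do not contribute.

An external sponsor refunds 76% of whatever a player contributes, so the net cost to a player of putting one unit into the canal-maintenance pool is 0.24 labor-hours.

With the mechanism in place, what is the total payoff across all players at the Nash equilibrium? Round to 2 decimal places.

1346.38 labor-hours

Under the mechanism each unit contributed yields (2.5/7) / 0.24 = 1.4881 back to its contributor per unit of net cost, which exceeds 1, making full contribution the dominant choice for everyone.
So the Nash equilibrium is full contribution by all 7; the group earns 7 × (59 × 0.76 + 2.5 × 59) = 1346.38.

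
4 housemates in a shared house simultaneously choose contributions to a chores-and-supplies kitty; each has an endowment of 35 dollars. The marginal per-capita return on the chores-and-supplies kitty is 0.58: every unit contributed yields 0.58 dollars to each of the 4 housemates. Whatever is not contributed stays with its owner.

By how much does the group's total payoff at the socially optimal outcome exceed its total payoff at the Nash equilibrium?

184.80 dollars

The private return per contributed unit is 0.58 < 1, so contributing 0 is dominant for every player. At the Nash equilibrium everyone keeps their 35, and the group total is 4 × 35 = 140.
Each contributed unit returns 2.320 to the group as a whole (0.58 to each of 4 players), which exceeds 1, so the social optimum is full contribution: group total = 2.320 × 140 = 324.80.
Efficiency loss = 324.80 − 140 = 184.80.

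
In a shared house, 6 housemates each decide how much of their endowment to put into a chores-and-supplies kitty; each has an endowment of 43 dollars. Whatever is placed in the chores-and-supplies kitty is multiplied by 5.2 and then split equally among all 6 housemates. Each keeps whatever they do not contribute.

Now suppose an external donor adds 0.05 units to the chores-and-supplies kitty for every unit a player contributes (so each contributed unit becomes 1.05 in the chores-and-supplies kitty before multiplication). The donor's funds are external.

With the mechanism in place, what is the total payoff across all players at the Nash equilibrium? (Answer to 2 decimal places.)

Even with the mechanism, each unit contributed returns only 5.2 × 1.05 / 6 = 0.9100 per unit of net cost, so contributing nothing is still dominant.
At the Nash equilibrium no one contributes; group total payoff = 6 × 43 = 258.

258.00 dollars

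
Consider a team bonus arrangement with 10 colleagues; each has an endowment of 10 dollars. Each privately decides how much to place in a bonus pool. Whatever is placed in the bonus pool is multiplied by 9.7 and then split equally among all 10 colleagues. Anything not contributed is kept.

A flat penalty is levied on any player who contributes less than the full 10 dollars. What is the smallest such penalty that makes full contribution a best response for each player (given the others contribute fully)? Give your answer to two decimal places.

Given the others contribute fully, the best deviation is to contribute 0 (any partial contribution still incurs the fine and gives up units whose private return 0.9700 is below 1).
Deviating from 10 to 0 saves 10 dollars but forfeits the deviator's share of the drop in the bonus pool: 9.7/10 × 10 = 9.70.
So the deviation gain is 10 − 9.70 = 0.30, and the fine must be at least 0.30 dollars to wipe it out.

0.30 dollars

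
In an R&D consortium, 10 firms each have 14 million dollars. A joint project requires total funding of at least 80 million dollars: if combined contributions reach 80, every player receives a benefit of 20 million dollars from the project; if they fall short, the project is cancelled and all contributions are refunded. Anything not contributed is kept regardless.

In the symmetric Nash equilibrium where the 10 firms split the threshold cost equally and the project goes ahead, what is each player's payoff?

26 million dollars

Equal share of the threshold: 80/10 = 8.
At this profile no one gains by cutting their contribution: any cut drops the total below 80, the project is cancelled, contributions are refunded, and the deviator ends with 14, which is less than 14 − 8 + 20 = 26. Contributing more than 8 just wastes the excess. So contributing exactly 8 is a best response.
Each player's payoff: 14 − 8 + 20 = 26.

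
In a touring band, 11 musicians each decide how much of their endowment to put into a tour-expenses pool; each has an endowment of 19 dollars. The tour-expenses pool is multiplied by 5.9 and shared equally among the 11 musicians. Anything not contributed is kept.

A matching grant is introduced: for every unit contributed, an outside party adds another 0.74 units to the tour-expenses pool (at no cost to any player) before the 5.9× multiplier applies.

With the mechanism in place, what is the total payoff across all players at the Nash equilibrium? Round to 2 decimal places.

Even with the mechanism, each unit contributed returns only 5.9 × 1.74 / 11 = 0.9333 per unit of net cost, so contributing nothing is still dominant.
At the Nash equilibrium no one contributes; group total payoff = 11 × 19 = 209.

209.00 dollars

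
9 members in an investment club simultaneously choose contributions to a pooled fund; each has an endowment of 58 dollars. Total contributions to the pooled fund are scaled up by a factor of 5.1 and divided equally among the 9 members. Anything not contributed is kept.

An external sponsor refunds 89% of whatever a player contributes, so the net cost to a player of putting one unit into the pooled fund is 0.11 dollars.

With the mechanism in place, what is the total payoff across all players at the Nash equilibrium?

3126.78 dollars

Under the mechanism each unit contributed yields (5.1/9) / 0.11 = 5.1515 back to its contributor per unit of net cost, which exceeds 1, making full contribution the dominant choice for everyone.
At the Nash equilibrium everyone contributes 58. Group total payoff = 9 × (58 × 0.89 + 5.1 × 58) = 3126.78.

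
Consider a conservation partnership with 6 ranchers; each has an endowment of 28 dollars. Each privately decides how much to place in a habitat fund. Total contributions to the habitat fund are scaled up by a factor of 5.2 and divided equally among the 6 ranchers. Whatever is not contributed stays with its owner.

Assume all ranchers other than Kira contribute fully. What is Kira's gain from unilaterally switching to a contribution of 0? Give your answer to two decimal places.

3.73 dollars

Switching from a contribution of 28 to 0 lets Kira keep an extra 28 dollars, but lowers the habitat fund by 28, which costs Kira their own share of that drop: 5.2/6 × 28 = 24.27.
Net gain = 28 − 24.27 = 3.73. The private return per contributed unit (0.8667) is below 1, so free-riding is indeed the best response regardless of what the others do.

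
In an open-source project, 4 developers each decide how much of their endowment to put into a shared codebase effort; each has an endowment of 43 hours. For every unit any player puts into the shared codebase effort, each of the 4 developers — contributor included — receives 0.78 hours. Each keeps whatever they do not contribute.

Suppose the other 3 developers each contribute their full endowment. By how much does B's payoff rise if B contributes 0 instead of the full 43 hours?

Switching from a contribution of 43 to 0 lets B keep an extra 43 hours, but lowers the shared codebase effort by 43, which costs B their own share of that drop: 0.78 × 43 = 33.54.
Net gain = 43 − 33.54 = 9.46. The private return per contributed unit (0.78) is below 1, so free-riding is indeed the best response regardless of what the others do.

9.46 hours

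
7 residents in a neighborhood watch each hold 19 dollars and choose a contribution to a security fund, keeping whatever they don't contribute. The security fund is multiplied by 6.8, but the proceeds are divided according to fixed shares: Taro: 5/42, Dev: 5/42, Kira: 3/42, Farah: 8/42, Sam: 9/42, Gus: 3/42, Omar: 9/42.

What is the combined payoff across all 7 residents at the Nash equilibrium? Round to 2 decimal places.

463.60 dollars

A player with share s gets back 6.8·s per unit contributed, so full contribution is dominant for anyone with s > 1/6.8 = 0.1471 and zero contribution is dominant for anyone below.
The shares above 0.1471 belong to Farah, Sam and Omar, contributing 19 each; the remaining 4 contribute 0. Total contributed: 57.
The security fund pays out 6.8 × 57 = 387.60 in total (split across the unequal shares, but the aggregate is all that matters for the group sum).
The 4 free-riders keep 19 each, adding 76. Group total = 76 + 387.60 = 463.60.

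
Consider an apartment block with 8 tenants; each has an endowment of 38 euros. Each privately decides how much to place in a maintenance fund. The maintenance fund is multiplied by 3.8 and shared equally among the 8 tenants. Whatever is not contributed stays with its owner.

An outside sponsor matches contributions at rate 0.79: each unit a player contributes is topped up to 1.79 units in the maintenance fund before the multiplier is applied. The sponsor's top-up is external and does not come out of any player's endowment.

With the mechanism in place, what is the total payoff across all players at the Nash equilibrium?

304.00 euros

The effective private return is 3.8 × 1.79 / 8 = 0.8503, which is still under 1, so the mechanism doesn't change anyone's dominant strategy: zero contribution.
Everyone keeps their endowment and the group total is 8 × 38 = 304.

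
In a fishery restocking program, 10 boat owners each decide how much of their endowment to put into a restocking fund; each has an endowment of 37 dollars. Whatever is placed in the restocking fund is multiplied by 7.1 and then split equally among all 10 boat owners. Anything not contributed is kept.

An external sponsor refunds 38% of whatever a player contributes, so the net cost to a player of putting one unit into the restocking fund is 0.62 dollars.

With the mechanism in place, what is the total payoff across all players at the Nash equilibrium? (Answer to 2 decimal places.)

2767.60 dollars

The effective private return per unit is now (7.1/10) / 0.62 = 1.1452 > 1, so every player's dominant strategy flips to full contribution.
At the Nash equilibrium everyone contributes 37. Group total payoff = 10 × (37 × 0.38 + 7.1 × 37) = 2767.60.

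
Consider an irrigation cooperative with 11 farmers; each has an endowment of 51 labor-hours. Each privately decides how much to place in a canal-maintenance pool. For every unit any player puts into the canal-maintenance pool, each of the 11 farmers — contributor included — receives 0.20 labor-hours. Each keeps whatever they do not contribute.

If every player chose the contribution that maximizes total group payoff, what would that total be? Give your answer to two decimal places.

Each contributed unit returns 2.200 to the group as a whole (0.20 to each of 11 players), which exceeds 1, so the social optimum is full contribution: group total = 2.200 × 561 = 1234.20.

1234.20 labor-hours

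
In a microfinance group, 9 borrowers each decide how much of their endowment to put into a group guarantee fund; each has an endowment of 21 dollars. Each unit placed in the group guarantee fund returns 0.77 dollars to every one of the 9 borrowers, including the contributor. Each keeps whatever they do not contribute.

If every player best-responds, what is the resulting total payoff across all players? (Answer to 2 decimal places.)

189.00 dollars

The private return per contributed unit is 0.77 < 1, so contributing 0 is dominant for every player. At the Nash equilibrium everyone keeps their 21, and the group total is 9 × 21 = 189.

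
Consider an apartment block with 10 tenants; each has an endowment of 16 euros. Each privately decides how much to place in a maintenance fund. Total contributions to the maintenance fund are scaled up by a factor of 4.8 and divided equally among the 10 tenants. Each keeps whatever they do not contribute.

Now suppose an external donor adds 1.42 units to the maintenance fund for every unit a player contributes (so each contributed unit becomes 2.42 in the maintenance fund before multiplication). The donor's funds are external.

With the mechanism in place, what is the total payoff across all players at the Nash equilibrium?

1858.56 euros

The effective private return per unit is now 4.8 × 2.42 / 10 = 1.1616 > 1, so every player's dominant strategy flips to full contribution.
So the Nash equilibrium is full contribution by all 10; the group earns 4.8 × 2.42 × 160 = 1858.56.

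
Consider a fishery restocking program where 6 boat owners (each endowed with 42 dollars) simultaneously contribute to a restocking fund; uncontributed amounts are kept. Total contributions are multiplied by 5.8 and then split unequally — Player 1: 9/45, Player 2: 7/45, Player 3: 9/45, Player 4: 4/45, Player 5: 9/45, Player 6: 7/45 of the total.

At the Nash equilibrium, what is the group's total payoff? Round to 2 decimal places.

Each unit j contributes comes back to j as 5.8 × (j's share), so j prefers to contribute only if that share exceeds 1/5.8 = 0.1724; otherwise keeping the unit dominates.
The shares above 0.1724 belong to Player 1, Player 3 and Player 5, contributing 42 each; the remaining 3 contribute 0. Total contributed: 126.
The restocking fund pays out 5.8 × 126 = 730.80 in total (split across the unequal shares, but the aggregate is all that matters for the group sum).
The 3 free-riders keep 42 each, adding 126. Group total = 126 + 730.80 = 856.80.

856.80 dollars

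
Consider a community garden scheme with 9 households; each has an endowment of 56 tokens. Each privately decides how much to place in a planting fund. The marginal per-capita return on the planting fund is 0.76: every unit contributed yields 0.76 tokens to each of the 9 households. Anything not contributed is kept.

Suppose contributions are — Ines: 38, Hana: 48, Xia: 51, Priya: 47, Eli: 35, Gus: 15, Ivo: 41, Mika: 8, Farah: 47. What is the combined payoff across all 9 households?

Total contributed: 38 + 48 + 51 + 47 + 35 + 15 + 41 + 8 + 47 = 330; total kept: 9 × 56 − 330 = 174.
The planting fund pays out 0.76 × 9 × 330 = 2257.20 in aggregate.
Group total = 174 + 2257.20 = 2431.20.

2431.20 tokens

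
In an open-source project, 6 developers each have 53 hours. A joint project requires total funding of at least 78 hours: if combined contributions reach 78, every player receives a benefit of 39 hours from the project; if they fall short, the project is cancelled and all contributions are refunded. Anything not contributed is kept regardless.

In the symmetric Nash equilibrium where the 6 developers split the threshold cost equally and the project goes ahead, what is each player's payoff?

79 hours

Equal share of the threshold: 78/6 = 13.
At this profile no one gains by cutting their contribution: any cut drops the total below 78, the project is cancelled, contributions are refunded, and the deviator ends with 53, which is less than 53 − 13 + 39 = 79. Contributing more than 13 just wastes the excess. So contributing exactly 13 is a best response.
Each player's payoff: 53 − 13 + 39 = 79.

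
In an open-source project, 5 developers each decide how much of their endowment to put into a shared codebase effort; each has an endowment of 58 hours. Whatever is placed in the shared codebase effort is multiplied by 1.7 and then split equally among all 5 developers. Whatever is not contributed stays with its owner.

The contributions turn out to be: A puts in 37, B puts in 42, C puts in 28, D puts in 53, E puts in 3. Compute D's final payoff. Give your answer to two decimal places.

Total contributed: 37 + 42 + 28 + 53 + 3 = 163.
Each receives 1.7 × 163 / 5 = 55.42 from the shared codebase effort.
D keeps 58 − 53 = 5, so D's payoff is 5 + 55.42 = 60.42.

60.42 hours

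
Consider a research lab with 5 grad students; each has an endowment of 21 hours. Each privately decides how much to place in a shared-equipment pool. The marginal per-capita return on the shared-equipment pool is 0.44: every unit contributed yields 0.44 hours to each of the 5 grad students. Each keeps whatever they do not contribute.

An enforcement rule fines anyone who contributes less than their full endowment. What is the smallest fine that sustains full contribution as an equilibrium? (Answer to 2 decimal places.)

11.76 hours

Given the others contribute fully, the best deviation is to contribute 0 (any partial contribution still incurs the fine and gives up units whose private return 0.44 is below 1).
Deviating from 21 to 0 saves 21 hours but forfeits the deviator's share of the drop in the shared-equipment pool: 0.44 × 21 = 9.24.
So the deviation gain is 21 − 9.24 = 11.76, and the fine must be at least 11.76 hours to wipe it out.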